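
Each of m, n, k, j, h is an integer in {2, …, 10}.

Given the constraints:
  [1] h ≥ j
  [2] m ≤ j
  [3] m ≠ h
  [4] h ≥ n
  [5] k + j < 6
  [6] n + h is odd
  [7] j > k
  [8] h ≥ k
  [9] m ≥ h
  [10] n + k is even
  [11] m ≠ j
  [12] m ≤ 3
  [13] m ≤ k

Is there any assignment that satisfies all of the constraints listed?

Constraints 1, 7, 9, and 13 give k < j, j ≤ h, h ≤ m, m ≤ k. Chaining: k < j ≤ h ≤ m ≤ k, which forces k < k — impossible.

Unsatisfiable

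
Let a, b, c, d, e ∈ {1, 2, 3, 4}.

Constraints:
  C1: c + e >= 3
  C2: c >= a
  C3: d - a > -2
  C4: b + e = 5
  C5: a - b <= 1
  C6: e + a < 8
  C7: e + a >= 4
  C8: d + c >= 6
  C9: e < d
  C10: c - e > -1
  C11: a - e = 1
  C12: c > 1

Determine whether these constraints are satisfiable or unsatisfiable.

The assignment a = 3, b = 3, c = 4, d = 3, e = 2 works:
  constraint 1 holds since c + e = 6.
  constraint 3 holds since d - a = 0.
  constraint 4 holds since b + e = 5.
The rest check out directly.

Satisfiable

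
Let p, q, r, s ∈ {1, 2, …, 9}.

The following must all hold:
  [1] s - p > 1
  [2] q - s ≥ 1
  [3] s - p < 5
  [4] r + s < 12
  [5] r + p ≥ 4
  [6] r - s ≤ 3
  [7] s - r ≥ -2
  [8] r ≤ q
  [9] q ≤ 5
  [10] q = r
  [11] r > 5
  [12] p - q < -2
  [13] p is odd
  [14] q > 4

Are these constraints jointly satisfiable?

Unsatisfiable

From constraint 11: r ≥ 6. From constraints 8 and 9: r ≤ q and q ≤ 5, so r ≤ 5. But 5 < 6, so no value of r works.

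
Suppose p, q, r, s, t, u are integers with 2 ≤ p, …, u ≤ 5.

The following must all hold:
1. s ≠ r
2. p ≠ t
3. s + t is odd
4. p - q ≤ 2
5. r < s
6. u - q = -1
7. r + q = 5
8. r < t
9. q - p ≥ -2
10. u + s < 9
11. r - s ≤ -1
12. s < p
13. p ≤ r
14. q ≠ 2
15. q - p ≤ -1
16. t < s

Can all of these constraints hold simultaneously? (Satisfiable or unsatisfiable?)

Constraints 8, 12, 13, and 16 give s < p, p ≤ r, r < t, t < s. Chaining: s < p ≤ r < t < s, which forces s < s — impossible.

Unsatisfiable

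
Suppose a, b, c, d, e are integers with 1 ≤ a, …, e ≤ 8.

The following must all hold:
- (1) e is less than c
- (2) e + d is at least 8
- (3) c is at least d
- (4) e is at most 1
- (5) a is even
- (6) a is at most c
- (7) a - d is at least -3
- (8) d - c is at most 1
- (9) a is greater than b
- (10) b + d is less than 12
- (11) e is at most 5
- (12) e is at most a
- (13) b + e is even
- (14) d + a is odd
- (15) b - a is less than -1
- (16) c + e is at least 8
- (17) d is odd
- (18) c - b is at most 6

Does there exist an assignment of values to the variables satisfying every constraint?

Satisfiable

The assignment a = 6, b = 3, c = 8, d = 7, e = 1 works:
  constraint 2 holds since e + d = 8.
  constraint 7 holds since a - d = -1.
  constraint 8 holds since d - c = -1.
The rest check out directly.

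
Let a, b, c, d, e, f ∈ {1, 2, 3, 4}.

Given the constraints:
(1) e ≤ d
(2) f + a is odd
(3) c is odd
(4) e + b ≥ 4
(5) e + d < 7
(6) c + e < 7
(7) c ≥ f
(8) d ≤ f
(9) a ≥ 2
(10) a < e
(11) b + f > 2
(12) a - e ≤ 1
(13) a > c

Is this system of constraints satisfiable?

Constraints 1, 7, 8, 10, and 13 give c < a, a < e, e ≤ d, d ≤ f, f ≤ c. Chaining: c < a < e ≤ d ≤ f ≤ c, which forces c < c — impossible.

Unsatisfiable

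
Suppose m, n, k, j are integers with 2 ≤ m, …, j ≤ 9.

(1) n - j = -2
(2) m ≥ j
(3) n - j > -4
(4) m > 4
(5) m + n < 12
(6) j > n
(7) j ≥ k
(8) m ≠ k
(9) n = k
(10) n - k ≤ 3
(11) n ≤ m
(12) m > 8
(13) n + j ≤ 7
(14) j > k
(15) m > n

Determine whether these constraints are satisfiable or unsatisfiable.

Satisfiable

Setting (m, n, k, j) = (9, 2, 2, 4) satisfies everything: constraint 1: n - j = -2; constraint 3: n - j = -2, and the others follow.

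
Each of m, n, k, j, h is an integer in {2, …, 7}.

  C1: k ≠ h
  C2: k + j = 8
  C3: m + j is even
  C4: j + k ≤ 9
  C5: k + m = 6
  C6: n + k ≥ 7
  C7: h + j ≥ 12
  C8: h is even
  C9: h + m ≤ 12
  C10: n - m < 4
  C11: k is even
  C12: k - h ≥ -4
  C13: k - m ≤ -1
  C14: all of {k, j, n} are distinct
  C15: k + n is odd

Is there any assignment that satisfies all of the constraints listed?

Take m = 4, n = 7, k = 2, j = 6, h = 6. Then constraint 2: k + j = 8; constraint 4: j + k = 8, and every other listed constraint is also met.

Satisfiable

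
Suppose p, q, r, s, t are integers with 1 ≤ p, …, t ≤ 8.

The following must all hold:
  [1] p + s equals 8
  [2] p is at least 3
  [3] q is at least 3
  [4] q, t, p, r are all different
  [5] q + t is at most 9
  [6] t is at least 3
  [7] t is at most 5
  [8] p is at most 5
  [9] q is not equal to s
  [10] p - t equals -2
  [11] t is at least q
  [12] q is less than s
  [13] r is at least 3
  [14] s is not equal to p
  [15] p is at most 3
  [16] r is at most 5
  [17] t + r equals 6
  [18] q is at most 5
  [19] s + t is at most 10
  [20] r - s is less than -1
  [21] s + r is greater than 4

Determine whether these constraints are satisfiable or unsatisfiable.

Unsatisfiable

Constraints 2, 3, 6, 7, 8, 13, 16, and 18 confine each of q, t, p, r to the 3 values {3, …, 5}.
Constraint 4 requires all 4 of them to be distinct, but only 3 values are available — impossible by the pigeonhole principle.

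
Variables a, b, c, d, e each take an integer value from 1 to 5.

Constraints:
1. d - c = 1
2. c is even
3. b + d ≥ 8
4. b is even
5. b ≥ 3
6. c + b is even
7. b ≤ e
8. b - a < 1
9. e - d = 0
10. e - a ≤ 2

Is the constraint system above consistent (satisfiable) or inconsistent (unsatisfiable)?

Setting (a, b, c, d, e) = (4, 4, 4, 5, 5) satisfies everything: constraint 1: d - c = 1; constraint 3: b + d = 9; constraint 8: b - a = 0, and the others follow.

Satisfiable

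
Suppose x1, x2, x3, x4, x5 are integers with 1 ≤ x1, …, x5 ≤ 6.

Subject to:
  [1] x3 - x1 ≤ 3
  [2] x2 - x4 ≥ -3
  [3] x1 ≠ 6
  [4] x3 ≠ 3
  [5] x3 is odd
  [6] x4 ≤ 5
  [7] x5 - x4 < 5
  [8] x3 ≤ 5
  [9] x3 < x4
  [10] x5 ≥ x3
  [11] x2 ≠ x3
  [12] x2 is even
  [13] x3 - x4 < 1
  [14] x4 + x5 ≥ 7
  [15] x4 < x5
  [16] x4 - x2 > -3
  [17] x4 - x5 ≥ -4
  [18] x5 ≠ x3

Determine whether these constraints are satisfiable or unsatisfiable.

Take x1 = 1, x2 = 2, x3 = 1, x4 = 2, x5 = 5. Then constraint 1: x3 - x1 = 0; constraint 2: x2 - x4 = 0, and every other listed constraint is also met.

Satisfiable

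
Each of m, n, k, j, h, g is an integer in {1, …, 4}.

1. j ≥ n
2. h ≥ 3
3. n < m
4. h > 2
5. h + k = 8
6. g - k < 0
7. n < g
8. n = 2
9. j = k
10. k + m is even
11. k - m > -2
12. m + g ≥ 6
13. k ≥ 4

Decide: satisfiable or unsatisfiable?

Satisfiable

Setting (m, n, k, j, h, g) = (4, 2, 4, 4, 4, 3) satisfies everything: constraint 5: h + k = 8; constraint 6: g - k = -1; constraint 11: k - m = 0, and the others follow.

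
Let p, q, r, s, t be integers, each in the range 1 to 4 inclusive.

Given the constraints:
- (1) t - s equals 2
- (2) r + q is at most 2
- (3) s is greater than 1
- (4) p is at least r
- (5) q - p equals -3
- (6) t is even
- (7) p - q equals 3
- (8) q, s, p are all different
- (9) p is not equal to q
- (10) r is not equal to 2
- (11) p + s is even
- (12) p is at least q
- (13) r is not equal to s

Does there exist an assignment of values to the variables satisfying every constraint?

Satisfiable

One satisfying assignment is p = 4, q = 1, r = 1, s = 2, t = 4.
For the less obvious constraints — constraint 1: t - s = 2; constraint 2: r + q = 2 — and the others hold by inspection.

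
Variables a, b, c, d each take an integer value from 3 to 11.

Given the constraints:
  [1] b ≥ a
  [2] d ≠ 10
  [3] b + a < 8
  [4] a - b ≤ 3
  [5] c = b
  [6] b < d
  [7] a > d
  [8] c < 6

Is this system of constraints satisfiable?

Constraints 1, 6, and 7 give a ≤ b, b < d, d < a. Chaining: a ≤ b < d < a, which forces a < a — impossible.

Unsatisfiable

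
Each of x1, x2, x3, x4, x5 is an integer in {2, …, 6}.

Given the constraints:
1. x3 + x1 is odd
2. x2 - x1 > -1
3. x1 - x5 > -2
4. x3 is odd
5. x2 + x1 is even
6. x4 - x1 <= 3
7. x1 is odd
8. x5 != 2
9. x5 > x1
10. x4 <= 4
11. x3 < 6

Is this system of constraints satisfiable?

Constraint 4 makes x3 odd and constraint 7 makes x1 odd, so x3 + x1 must be even. Constraint 1 says x3 + x1 is odd — contradiction.

Unsatisfiable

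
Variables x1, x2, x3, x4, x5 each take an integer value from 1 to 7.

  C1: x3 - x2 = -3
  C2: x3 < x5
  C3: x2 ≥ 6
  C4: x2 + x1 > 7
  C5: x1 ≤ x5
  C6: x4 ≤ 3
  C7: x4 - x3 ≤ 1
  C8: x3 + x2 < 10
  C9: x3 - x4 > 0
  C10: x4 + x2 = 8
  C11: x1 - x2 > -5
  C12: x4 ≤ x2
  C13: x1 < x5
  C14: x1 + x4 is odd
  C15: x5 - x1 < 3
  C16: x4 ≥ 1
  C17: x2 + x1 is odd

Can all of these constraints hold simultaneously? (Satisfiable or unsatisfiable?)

Satisfiable

Try x1 = 3, x2 = 6, x3 = 3, x4 = 2, x5 = 4.
Check constraint 1: x3 - x2 = -3; constraint 4: x2 + x1 = 9; constraint 7: x4 - x3 = -1. The remaining constraints are straightforward to verify.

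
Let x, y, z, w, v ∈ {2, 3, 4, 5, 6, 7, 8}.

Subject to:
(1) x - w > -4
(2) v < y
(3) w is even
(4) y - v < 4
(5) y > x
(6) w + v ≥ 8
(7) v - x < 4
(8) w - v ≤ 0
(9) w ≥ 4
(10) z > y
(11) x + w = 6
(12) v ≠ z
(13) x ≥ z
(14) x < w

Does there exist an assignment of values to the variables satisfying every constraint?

Constraints 2, 8, 10, 13, and 14 give y < z, z ≤ x, x < w, w ≤ v, v < y. Chaining: y < z ≤ x < w ≤ v < y, which forces y < y — impossible.

Unsatisfiable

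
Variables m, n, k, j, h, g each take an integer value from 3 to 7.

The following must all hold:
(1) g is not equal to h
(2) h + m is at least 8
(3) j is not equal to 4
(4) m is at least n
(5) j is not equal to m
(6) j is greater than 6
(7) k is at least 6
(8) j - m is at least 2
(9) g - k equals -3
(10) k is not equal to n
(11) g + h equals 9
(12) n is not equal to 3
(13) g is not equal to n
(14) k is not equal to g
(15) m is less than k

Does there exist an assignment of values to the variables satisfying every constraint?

Satisfiable

Setting (m, n, k, j, h, g) = (5, 4, 6, 7, 6, 3) satisfies everything: constraint 2: h + m = 11; constraint 8: j - m = 2, and the others follow.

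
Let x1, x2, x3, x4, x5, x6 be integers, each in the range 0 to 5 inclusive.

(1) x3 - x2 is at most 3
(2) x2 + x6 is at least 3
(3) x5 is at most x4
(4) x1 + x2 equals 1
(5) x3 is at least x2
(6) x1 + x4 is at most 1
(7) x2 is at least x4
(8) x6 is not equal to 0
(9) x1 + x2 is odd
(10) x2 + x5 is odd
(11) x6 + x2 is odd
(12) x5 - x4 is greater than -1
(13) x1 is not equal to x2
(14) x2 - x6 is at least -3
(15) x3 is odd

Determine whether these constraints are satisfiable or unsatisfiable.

Try x1 = 0, x2 = 1, x3 = 1, x4 = 0, x5 = 0, x6 = 4.
Check constraint 1: x3 - x2 = 0; constraint 2: x2 + x6 = 5; constraint 4: x1 + x2 = 1. The remaining constraints are straightforward to verify.

Satisfiable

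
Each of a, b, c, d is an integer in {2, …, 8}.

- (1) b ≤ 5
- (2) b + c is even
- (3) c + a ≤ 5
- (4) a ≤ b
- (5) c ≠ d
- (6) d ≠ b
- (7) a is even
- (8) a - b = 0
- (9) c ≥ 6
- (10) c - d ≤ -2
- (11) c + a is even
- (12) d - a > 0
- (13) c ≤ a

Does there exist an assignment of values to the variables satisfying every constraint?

Unsatisfiable

From constraints 9 and 13: a ≥ c and c ≥ 6, so a ≥ 6. From constraints 1 and 4: a ≤ b and b ≤ 5, so a ≤ 5. But 5 < 6, so no value of a works.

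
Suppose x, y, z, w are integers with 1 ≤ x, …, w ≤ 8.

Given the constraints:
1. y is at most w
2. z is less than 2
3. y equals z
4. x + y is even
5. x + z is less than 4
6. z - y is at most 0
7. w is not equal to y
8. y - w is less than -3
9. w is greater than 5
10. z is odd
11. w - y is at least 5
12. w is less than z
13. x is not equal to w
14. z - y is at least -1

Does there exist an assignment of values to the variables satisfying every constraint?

Constraints 1, 6, and 12 give w < z, z ≤ y, y ≤ w. Chaining: w < z ≤ y ≤ w, which forces w < w — impossible.

Unsatisfiable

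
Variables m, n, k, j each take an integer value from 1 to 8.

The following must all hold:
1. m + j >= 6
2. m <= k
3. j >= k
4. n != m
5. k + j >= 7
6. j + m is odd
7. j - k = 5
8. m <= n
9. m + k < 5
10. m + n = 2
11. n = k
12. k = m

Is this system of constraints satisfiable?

Unsatisfiable

From constraints 11 and 12, n = k = m, so n = m. But constraint 4 says n ≠ m. Contradiction.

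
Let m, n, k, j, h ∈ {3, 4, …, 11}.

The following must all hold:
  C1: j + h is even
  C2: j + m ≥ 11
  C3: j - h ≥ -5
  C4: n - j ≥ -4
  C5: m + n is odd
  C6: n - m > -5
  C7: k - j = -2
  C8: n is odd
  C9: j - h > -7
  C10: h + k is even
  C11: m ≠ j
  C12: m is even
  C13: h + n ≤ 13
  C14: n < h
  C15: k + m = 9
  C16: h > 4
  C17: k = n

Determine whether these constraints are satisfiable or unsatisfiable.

The assignment m = 6, n = 3, k = 3, j = 5, h = 9 works:
  constraint 2 holds since j + m = 11.
  constraint 3 holds since j - h = -4.
The rest check out directly.

Satisfiable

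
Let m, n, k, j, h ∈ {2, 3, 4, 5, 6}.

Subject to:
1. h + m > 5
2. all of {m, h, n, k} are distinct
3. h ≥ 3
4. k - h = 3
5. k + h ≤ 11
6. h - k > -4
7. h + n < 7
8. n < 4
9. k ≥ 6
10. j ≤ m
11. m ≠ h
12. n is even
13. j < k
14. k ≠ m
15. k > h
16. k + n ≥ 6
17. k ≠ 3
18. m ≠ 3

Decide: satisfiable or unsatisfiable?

Satisfiable

Setting (m, n, k, j, h) = (4, 2, 6, 2, 3) satisfies everything: constraint 1: h + m = 7; constraint 4: k - h = 3; constraint 5: k + h = 9, and the others follow.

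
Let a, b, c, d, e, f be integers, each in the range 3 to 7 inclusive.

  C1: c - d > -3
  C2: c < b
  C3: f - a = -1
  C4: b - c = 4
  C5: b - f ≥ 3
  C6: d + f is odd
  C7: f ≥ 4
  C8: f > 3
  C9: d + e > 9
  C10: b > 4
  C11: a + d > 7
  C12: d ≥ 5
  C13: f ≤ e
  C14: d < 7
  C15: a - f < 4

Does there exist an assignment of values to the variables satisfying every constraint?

Satisfiable

Take a = 5, b = 7, c = 3, d = 5, e = 5, f = 4. Then constraint 1: c - d = -2; constraint 3: f - a = -1; constraint 4: b - c = 4, and every other listed constraint is also met.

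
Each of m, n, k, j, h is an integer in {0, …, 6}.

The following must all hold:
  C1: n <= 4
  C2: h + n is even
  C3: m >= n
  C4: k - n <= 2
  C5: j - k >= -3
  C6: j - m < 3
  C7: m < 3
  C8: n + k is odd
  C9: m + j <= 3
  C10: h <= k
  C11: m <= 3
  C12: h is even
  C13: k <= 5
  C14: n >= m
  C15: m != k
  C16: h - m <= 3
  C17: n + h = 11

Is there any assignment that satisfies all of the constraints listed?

Unsatisfiable

From constraint 1: n ≤ 4. From constraints 10 and 13: h ≤ k ≤ 5. Hence n + h ≤ 9. But constraint 17 requires n + h = 11, and 11 > 9. Contradiction.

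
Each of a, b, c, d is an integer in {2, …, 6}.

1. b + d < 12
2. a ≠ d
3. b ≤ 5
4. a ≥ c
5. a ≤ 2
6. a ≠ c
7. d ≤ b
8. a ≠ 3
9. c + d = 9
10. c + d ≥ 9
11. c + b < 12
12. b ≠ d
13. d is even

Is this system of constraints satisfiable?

Unsatisfiable

From constraints 4 and 5: c ≤ a ≤ 2. From constraints 3 and 7: d ≤ b ≤ 5. Hence c + d ≤ 7. But constraint 10 requires c + d ≥ 9, and 9 > 7. Contradiction.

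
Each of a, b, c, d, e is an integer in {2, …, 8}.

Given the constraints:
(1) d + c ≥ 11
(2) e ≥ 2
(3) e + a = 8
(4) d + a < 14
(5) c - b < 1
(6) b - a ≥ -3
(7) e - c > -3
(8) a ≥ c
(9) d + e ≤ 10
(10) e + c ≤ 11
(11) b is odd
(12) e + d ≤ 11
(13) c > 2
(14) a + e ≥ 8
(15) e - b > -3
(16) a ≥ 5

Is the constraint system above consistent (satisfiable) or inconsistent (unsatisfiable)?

One satisfying assignment is a = 5, b = 5, c = 5, d = 6, e = 3.
For the less obvious constraints — constraint 1: d + c = 11; constraint 3: e + a = 8 — and the others hold by inspection.

Satisfiable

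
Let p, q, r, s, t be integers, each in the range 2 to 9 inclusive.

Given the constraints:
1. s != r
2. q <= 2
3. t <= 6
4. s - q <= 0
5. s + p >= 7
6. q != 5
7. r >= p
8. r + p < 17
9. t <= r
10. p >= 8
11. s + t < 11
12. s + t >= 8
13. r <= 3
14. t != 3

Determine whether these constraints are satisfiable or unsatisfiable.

Unsatisfiable

From constraints 7 and 10: r ≥ p and p ≥ 8, so r ≥ 8. From constraint 13: r ≤ 3. But 3 < 8, so no value of r works.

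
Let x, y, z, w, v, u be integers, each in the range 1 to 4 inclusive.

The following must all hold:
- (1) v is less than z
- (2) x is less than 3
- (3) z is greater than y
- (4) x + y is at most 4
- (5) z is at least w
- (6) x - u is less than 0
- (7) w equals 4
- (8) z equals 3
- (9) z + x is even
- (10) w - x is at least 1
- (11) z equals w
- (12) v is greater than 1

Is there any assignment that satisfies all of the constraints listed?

Constraint 8 fixes z = 3 and constraint 7 fixes w = 4, but constraint 11 requires z = w. Since 3 ≠ 4, contradiction.

Unsatisfiable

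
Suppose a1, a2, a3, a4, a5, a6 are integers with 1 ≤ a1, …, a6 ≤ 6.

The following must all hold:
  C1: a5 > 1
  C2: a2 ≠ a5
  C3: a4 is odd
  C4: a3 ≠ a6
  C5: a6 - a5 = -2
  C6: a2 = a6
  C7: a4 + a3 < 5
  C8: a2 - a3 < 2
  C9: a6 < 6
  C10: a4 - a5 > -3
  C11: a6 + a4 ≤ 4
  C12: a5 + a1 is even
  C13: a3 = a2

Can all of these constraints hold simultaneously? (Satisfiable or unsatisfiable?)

From constraints 6 and 13, a3 = a2 = a6, so a3 = a6. But constraint 4 says a3 ≠ a6. Contradiction.

Unsatisfiable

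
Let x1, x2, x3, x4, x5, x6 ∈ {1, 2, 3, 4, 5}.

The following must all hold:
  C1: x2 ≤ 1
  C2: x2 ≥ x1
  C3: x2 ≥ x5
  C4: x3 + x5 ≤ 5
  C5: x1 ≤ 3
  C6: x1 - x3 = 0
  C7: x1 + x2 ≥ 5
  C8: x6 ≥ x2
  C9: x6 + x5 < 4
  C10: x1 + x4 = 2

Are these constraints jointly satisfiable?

Unsatisfiable

From constraint 5: x1 ≤ 3. From constraint 1: x2 ≤ 1. Hence x1 + x2 ≤ 4. But constraint 7 requires x1 + x2 ≥ 5, and 5 > 4. Contradiction.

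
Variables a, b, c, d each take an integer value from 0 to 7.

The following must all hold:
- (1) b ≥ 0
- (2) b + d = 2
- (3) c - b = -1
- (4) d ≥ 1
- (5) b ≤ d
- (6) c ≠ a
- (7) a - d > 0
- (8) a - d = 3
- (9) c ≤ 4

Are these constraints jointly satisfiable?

One satisfying assignment is a = 4, b = 1, c = 0, d = 1.
For the less obvious constraints — constraint 2: b + d = 2; constraint 3: c - b = -1; constraint 7: a - d = 3 — and the others hold by inspection.

Satisfiable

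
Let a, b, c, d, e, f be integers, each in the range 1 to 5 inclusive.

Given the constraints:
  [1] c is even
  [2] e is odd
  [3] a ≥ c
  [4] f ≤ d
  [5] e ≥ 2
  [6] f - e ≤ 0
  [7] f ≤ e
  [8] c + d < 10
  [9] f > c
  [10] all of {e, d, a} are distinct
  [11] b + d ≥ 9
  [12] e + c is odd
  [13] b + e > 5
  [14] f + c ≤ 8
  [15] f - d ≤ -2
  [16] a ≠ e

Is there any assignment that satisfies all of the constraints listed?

Setting (a, b, c, d, e, f) = (2, 4, 2, 5, 3, 3) satisfies everything: constraint 6: f - e = 0; constraint 8: c + d = 7; constraint 11: b + d = 9, and the others follow.

Satisfiable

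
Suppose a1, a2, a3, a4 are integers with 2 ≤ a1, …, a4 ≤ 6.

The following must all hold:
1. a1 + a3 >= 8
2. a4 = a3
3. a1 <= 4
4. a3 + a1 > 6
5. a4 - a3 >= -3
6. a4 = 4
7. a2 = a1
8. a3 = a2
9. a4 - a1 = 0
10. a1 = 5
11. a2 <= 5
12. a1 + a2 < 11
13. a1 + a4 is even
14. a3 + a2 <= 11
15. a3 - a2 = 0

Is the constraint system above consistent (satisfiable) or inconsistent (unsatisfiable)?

Unsatisfiable

Constraint 6 fixes a4 = 4 and constraint 10 fixes a1 = 5. Constraints 2, 7, and 8 give a4 = a3 = a2 = a1, so a4 = a1. But 4 ≠ 5 — contradiction.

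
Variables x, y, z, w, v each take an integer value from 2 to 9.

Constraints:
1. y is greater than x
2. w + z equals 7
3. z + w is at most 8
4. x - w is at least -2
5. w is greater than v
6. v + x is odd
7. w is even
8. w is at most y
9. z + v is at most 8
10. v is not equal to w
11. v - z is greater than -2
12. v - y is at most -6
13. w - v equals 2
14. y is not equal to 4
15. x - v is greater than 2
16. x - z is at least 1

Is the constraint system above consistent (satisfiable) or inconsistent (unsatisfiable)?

Satisfiable

Take x = 5, y = 9, z = 3, w = 4, v = 2. Then constraint 2: w + z = 7; constraint 3: z + w = 7; constraint 4: x - w = 1, and every other listed constraint is also met.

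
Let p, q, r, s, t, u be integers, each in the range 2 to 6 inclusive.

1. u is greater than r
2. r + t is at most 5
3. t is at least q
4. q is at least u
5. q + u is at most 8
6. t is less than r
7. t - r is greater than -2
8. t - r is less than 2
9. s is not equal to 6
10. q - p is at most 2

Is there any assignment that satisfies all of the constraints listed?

Unsatisfiable

Constraints 1, 3, 4, and 6 give t < r, r < u, u ≤ q, q ≤ t. Chaining: t < r < u ≤ q ≤ t, which forces t < t — impossible.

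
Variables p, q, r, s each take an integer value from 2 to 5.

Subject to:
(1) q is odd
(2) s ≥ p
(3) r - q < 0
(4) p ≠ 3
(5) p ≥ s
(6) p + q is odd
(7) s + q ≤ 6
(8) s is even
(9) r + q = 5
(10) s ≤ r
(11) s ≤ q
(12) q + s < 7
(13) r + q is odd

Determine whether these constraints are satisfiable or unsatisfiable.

The assignment p = 2, q = 3, r = 2, s = 2 works:
  constraint 3 holds since r - q = -1.
  constraint 7 holds since s + q = 5.
The rest check out directly.

Satisfiable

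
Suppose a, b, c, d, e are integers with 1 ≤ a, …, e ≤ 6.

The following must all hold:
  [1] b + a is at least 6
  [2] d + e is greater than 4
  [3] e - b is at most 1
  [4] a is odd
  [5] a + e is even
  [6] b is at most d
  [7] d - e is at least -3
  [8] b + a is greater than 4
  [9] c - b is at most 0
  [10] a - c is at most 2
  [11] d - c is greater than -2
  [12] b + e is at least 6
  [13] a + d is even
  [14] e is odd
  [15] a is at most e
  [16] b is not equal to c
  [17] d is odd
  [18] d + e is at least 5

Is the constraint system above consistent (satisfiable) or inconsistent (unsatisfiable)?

One satisfying assignment is a = 3, b = 3, c = 2, d = 3, e = 3.
For the less obvious constraints — constraint 1: b + a = 6; constraint 2: d + e = 6; constraint 3: e - b = 0 — and the others hold by inspection.

Satisfiable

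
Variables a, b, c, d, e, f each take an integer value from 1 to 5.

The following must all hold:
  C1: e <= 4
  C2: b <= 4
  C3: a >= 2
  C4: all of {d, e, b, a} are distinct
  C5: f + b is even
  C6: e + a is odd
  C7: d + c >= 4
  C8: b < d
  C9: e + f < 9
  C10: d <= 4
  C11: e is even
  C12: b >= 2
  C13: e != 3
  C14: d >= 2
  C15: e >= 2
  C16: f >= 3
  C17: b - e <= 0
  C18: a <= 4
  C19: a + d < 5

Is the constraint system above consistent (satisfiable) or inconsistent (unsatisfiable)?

Unsatisfiable

Constraints 1, 2, 3, 10, 12, 14, 15, and 18 confine each of d, e, b, a to the 3 values {2, …, 4}.
Constraint 4 requires all 4 of them to be distinct, but only 3 values are available — impossible by the pigeonhole principle.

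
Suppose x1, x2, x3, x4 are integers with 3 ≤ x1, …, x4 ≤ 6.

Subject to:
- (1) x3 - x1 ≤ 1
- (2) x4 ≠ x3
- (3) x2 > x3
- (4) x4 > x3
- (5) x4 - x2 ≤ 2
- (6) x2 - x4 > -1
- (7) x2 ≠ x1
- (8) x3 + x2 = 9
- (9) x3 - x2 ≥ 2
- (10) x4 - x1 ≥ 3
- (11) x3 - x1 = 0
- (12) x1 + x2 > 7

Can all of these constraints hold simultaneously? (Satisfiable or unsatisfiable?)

Constraints 1, 5, 9, and 10 give x1 − x3 ≥ -1, x3 − x2 ≥ 2, x2 − x4 ≥ -2, x4 − x1 ≥ 3.
Adding all 4 inequalities: the left sides telescope to 0, and the right sides sum to (-1) + 2 + (-2) + 3 = 2. So 0 ≥ 2, which is false.

Unsatisfiable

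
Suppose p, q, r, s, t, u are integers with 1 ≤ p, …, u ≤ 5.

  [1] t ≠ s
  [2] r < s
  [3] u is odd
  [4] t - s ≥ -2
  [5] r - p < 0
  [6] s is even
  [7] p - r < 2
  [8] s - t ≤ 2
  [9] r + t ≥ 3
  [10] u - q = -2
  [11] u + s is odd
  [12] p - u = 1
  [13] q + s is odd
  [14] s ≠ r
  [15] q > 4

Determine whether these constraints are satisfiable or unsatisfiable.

Satisfiable

Take p = 4, q = 5, r = 3, s = 4, t = 2, u = 3. Then constraint 4: t - s = -2; constraint 5: r - p = -1; constraint 7: p - r = 1, and every other listed constraint is also met.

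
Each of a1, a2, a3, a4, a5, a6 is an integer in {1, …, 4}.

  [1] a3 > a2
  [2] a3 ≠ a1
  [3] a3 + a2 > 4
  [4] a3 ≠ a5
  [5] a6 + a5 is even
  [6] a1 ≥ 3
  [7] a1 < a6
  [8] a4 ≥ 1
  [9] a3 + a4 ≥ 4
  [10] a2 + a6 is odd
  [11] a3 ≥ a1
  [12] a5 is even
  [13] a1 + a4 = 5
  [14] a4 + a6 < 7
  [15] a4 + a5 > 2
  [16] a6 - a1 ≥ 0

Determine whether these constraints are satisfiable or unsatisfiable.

Satisfiable

Take a1 = 3, a2 = 1, a3 = 4, a4 = 2, a5 = 2, a6 = 4. Then constraint 3: a3 + a2 = 5; constraint 9: a3 + a4 = 6, and every other listed constraint is also met.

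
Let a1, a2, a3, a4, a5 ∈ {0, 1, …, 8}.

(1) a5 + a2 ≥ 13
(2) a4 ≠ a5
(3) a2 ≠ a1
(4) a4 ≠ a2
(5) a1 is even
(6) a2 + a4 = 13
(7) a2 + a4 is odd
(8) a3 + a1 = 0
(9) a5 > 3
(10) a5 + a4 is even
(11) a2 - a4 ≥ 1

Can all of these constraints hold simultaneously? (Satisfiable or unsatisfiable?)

Satisfiable

Take a1 = 0, a2 = 7, a3 = 0, a4 = 6, a5 = 8. Then constraint 1: a5 + a2 = 15; constraint 6: a2 + a4 = 13, and every other listed constraint is also met.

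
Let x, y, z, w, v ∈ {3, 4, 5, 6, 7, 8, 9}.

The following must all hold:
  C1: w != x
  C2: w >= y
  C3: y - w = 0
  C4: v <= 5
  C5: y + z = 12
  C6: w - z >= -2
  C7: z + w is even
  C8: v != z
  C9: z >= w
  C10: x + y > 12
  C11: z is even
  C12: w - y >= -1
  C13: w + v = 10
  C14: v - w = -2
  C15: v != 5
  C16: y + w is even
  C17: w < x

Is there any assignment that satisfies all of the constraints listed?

Satisfiable

Setting (x, y, z, w, v) = (9, 6, 6, 6, 4) satisfies everything: constraint 3: y - w = 0; constraint 5: y + z = 12, and the others follow.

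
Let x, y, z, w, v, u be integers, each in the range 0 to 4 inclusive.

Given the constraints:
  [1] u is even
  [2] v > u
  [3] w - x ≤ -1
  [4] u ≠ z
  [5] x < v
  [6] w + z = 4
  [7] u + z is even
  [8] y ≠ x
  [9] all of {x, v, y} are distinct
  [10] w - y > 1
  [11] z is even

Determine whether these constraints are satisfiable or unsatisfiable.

Take x = 3, y = 0, z = 2, w = 2, v = 4, u = 0. Then constraint 3: w - x = -1; constraint 6: w + z = 4, and every other listed constraint is also met.

Satisfiable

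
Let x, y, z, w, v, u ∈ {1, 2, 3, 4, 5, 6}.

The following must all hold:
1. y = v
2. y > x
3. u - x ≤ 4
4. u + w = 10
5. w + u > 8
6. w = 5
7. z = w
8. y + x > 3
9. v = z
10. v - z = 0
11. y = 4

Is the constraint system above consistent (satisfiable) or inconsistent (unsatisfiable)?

Constraint 11 fixes y = 4 and constraint 6 fixes w = 5. Constraints 1, 7, and 9 give y = v = z = w, so y = w. But 4 ≠ 5 — contradiction.

Unsatisfiable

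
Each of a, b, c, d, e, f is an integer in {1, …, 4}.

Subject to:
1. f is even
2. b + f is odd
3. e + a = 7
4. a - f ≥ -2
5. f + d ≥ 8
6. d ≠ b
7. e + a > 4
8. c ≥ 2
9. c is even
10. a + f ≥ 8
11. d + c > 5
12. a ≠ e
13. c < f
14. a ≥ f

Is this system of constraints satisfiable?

One satisfying assignment is a = 4, b = 3, c = 2, d = 4, e = 3, f = 4.
For the less obvious constraints — constraint 3: e + a = 7; constraint 4: a - f = 0; constraint 5: f + d = 8 — and the others hold by inspection.

Satisfiable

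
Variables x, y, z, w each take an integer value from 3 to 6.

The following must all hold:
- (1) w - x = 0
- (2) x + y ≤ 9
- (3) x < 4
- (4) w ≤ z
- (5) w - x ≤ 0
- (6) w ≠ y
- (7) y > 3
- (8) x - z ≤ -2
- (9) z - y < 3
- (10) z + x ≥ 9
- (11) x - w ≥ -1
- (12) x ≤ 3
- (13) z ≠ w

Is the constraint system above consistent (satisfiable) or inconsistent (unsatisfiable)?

Try x = 3, y = 6, z = 6, w = 3.
Check constraint 1: w - x = 0; constraint 2: x + y = 9. The remaining constraints are straightforward to verify.

Satisfiable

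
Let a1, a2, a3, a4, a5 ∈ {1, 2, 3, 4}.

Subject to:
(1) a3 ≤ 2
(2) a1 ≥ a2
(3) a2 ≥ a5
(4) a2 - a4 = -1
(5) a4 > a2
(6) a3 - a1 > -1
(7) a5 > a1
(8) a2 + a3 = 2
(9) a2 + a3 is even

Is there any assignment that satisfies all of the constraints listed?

Constraints 2, 3, and 7 give a5 ≤ a2, a2 ≤ a1, a1 < a5. Chaining: a5 ≤ a2 ≤ a1 < a5, which forces a5 < a5 — impossible.

Unsatisfiable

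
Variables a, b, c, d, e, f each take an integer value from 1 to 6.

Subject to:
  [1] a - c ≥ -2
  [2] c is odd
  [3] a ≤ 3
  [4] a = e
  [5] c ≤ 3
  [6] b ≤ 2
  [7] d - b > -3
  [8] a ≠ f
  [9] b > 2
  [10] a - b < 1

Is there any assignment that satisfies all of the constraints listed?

Unsatisfiable

From constraint 9: b ≥ 3. From constraint 6: b ≤ 2. But 2 < 3, so no value of b works.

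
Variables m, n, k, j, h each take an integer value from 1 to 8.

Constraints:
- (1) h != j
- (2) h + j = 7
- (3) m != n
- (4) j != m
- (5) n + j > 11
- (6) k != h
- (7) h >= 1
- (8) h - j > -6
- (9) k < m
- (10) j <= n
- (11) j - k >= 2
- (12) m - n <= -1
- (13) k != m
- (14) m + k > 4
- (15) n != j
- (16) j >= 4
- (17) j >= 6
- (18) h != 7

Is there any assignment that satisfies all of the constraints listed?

One satisfying assignment is m = 4, n = 7, k = 2, j = 6, h = 1.
For the less obvious constraints — constraint 2: h + j = 7; constraint 5: n + j = 13 — and the others hold by inspection.

Satisfiable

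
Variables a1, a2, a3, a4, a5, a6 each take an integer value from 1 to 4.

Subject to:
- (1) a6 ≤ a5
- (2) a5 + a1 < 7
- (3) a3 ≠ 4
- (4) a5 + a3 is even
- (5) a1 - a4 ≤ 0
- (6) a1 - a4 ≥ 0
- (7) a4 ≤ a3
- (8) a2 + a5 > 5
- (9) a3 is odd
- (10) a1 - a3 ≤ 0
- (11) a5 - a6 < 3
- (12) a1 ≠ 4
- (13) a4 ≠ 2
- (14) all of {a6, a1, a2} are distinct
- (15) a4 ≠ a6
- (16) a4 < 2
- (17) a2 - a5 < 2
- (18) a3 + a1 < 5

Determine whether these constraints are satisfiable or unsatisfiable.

Take a1 = 1, a2 = 3, a3 = 3, a4 = 1, a5 = 3, a6 = 2. Then constraint 2: a5 + a1 = 4; constraint 5: a1 - a4 = 0; constraint 6: a1 - a4 = 0, and every other listed constraint is also met.

Satisfiable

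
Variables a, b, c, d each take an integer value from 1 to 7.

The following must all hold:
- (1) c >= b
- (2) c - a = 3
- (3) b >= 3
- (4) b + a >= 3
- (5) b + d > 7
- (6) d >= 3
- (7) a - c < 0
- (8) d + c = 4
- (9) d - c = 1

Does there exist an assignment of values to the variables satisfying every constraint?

Unsatisfiable

From constraint 6: d ≥ 3. From constraints 1 and 3: c ≥ b ≥ 3. Hence d + c ≥ 6. But constraint 8 requires d + c = 4, and 4 < 6. Contradiction.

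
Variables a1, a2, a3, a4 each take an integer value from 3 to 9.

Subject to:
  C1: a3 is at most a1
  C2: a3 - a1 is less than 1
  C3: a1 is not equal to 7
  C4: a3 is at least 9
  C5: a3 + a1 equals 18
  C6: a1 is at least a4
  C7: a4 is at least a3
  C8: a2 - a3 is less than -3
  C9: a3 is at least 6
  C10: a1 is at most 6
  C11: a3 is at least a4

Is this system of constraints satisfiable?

Unsatisfiable

From constraints 4 and 7: a4 ≥ a3 and a3 ≥ 9, so a4 ≥ 9. From constraints 6 and 10: a4 ≤ a1 and a1 ≤ 6, so a4 ≤ 6. But 6 < 9, so no value of a4 works.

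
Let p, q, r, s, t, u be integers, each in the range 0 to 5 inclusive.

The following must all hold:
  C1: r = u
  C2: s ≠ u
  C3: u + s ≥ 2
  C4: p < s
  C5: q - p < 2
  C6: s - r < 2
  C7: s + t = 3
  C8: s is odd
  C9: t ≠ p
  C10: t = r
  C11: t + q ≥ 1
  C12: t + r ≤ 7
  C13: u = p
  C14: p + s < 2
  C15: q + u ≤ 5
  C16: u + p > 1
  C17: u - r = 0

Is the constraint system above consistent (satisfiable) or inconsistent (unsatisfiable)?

Unsatisfiable

From constraints 1, 10, and 13, t = r = u = p, so t = p. But constraint 9 says t ≠ p. Contradiction.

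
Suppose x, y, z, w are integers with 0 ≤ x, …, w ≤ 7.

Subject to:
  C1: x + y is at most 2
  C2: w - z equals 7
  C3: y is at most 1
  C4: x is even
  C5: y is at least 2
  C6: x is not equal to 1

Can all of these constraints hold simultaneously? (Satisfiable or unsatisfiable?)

From constraint 5: y ≥ 2. From constraint 3: y ≤ 1. But 1 < 2, so no value of y works.

Unsatisfiable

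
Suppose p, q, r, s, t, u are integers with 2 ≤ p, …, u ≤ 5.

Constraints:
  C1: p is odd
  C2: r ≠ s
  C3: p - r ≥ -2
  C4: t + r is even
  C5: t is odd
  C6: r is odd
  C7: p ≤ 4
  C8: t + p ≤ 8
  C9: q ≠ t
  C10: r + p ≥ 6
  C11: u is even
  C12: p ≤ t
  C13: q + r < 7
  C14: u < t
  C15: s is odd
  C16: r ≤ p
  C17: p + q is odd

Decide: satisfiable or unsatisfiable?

One satisfying assignment is p = 3, q = 2, r = 3, s = 5, t = 3, u = 2.
For the less obvious constraints — constraint 3: p - r = 0; constraint 8: t + p = 6; constraint 10: r + p = 6 — and the others hold by inspection.

Satisfiable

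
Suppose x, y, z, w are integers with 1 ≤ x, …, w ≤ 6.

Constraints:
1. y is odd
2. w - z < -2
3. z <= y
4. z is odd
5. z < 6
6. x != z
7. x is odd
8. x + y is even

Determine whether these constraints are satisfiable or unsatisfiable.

The assignment x = 3, y = 5, z = 5, w = 2 works:
  constraint 1 holds since y = 5 is odd.
  constraint 2 holds since w - z = -3.
The rest check out directly.

Satisfiable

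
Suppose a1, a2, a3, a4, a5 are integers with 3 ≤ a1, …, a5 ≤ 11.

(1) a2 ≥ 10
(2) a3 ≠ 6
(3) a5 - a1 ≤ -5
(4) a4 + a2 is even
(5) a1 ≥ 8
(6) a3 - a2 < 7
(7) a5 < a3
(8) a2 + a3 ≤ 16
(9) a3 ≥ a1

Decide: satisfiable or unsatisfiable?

Unsatisfiable

From constraint 1: a2 ≥ 10. From constraints 5 and 9: a3 ≥ a1 ≥ 8. Hence a2 + a3 ≥ 18. But constraint 8 requires a2 + a3 ≤ 16, and 16 < 18. Contradiction.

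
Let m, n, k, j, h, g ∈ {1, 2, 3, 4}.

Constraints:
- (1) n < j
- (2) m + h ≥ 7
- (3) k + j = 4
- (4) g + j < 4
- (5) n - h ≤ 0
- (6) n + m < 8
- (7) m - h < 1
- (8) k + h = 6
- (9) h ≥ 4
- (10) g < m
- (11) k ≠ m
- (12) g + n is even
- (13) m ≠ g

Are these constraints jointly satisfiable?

One satisfying assignment is m = 4, n = 1, k = 2, j = 2, h = 4, g = 1.
For the less obvious constraints — constraint 2: m + h = 8; constraint 3: k + j = 4; constraint 4: g + j = 3 — and the others hold by inspection.

Satisfiable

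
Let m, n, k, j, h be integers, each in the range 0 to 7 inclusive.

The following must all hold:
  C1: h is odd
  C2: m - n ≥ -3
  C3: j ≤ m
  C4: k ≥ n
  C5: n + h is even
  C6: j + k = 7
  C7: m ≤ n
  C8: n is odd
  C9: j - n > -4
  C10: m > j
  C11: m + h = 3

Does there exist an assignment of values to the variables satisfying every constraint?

Take m = 2, n = 3, k = 6, j = 1, h = 1. Then constraint 2: m - n = -1; constraint 6: j + k = 7; constraint 9: j - n = -2, and every other listed constraint is also met.

Satisfiable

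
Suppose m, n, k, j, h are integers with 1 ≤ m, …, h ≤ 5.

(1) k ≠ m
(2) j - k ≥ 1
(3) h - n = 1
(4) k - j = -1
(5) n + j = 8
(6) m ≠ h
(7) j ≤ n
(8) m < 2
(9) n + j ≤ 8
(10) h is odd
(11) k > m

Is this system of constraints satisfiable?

Try m = 1, n = 4, k = 3, j = 4, h = 5.
Check constraint 2: j - k = 1; constraint 3: h - n = 1; constraint 4: k - j = -1. The remaining constraints are straightforward to verify.

Satisfiable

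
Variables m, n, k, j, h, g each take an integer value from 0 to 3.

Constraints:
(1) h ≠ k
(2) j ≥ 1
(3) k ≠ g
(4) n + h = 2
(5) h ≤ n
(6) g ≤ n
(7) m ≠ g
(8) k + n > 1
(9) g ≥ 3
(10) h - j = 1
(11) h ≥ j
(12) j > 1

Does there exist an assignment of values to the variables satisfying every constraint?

Unsatisfiable

From constraints 6 and 9: n ≥ g ≥ 3. From constraints 2 and 11: h ≥ j ≥ 1. Hence n + h ≥ 4. But constraint 4 requires n + h = 2, and 2 < 4. Contradiction.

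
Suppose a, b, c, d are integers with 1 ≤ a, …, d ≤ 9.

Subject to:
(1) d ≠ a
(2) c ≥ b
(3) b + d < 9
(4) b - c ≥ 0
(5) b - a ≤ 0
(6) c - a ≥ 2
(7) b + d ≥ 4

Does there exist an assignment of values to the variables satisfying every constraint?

Constraints 4, 5, and 6 give c − a ≥ 2, a − b ≥ 0, b − c ≥ 0.
Adding all 3 inequalities: the left sides telescope to 0, and the right sides sum to 2 + 0 + 0 = 2. So 0 ≥ 2, which is false.

Unsatisfiable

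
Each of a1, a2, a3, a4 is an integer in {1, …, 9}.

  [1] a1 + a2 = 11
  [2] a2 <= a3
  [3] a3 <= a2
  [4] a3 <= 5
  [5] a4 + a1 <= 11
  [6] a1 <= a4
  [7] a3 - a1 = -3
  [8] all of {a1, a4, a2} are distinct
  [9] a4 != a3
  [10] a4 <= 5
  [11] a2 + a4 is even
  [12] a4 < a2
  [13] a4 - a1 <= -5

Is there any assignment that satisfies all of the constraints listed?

From constraints 6 and 10: a1 ≤ a4 ≤ 5. From constraints 2 and 4: a2 ≤ a3 ≤ 5. Hence a1 + a2 ≤ 10. But constraint 1 requires a1 + a2 = 11, and 11 > 10. Contradiction.

Unsatisfiable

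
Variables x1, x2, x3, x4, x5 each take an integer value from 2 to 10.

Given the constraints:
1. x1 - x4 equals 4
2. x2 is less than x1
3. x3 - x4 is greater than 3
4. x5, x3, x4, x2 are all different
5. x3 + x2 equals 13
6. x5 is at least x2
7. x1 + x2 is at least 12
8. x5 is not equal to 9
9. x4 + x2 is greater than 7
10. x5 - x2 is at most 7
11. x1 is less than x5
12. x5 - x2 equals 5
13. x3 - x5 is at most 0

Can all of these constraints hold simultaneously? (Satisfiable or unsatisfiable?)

Setting (x1, x2, x3, x4, x5) = (8, 5, 8, 4, 10) satisfies everything: constraint 1: x1 - x4 = 4; constraint 3: x3 - x4 = 4, and the others follow.

Satisfiable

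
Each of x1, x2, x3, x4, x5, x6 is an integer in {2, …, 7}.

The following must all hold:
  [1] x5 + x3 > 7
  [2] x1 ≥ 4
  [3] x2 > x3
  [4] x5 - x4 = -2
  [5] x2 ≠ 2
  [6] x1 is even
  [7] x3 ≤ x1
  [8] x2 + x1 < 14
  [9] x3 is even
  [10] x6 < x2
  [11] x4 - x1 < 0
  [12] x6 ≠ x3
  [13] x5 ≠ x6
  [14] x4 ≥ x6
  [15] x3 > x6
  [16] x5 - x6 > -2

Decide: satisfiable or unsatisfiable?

Satisfiable

Try x1 = 6, x2 = 7, x3 = 6, x4 = 4, x5 = 2, x6 = 3.
Check constraint 1: x5 + x3 = 8; constraint 4: x5 - x4 = -2; constraint 8: x2 + x1 = 13. The remaining constraints are straightforward to verify.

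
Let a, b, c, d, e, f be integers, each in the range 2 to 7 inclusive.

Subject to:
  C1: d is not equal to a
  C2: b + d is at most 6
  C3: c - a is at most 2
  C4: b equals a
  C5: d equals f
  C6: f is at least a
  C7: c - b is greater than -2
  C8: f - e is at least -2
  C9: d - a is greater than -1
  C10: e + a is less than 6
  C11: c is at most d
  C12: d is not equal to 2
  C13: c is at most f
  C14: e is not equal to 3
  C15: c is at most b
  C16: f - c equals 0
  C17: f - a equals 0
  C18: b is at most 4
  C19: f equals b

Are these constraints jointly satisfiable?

From constraints 4, 5, and 19, d = f = b = a, so d = a. But constraint 1 says d ≠ a. Contradiction.

Unsatisfiable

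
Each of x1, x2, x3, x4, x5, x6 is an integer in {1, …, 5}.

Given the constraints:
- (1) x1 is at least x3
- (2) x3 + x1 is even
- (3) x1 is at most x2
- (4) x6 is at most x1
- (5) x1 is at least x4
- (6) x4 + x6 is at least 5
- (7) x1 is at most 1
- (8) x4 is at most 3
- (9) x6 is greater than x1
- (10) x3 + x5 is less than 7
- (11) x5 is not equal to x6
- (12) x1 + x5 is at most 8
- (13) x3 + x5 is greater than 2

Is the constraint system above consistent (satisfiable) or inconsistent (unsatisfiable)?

From constraint 8: x4 ≤ 3. From constraints 4 and 7: x6 ≤ x1 ≤ 1. Hence x4 + x6 ≤ 4. But constraint 6 requires x4 + x6 ≥ 5, and 5 > 4. Contradiction.

Unsatisfiable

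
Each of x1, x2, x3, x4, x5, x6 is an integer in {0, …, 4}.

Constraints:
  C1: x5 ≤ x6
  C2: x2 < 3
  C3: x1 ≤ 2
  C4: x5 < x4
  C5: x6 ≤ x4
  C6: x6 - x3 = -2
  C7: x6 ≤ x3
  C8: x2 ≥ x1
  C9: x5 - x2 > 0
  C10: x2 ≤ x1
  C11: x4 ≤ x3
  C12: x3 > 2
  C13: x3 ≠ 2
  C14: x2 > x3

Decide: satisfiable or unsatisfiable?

Constraints 1, 5, 9, 11, and 14 give x5 ≤ x6, x6 ≤ x4, x4 ≤ x3, x3 < x2, x2 < x5. Chaining: x5 ≤ x6 ≤ x4 ≤ x3 < x2 < x5, which forces x5 < x5 — impossible.

Unsatisfiable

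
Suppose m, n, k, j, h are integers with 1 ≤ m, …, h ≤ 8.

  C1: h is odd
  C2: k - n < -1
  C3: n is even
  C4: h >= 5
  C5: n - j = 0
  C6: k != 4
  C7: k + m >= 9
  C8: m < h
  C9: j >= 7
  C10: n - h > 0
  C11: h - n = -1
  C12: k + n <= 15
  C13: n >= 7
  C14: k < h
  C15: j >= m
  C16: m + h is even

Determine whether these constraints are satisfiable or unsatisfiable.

Take m = 5, n = 8, k = 5, j = 8, h = 7. Then constraint 2: k - n = -3; constraint 5: n - j = 0, and every other listed constraint is also met.

Satisfiable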